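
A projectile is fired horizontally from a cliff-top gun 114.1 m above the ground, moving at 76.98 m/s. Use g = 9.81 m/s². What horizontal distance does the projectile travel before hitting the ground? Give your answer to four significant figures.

371.3 m

Initial vertical velocity is zero, so the fall time comes from h = ½ g t²: t = √(2 × 114.1 / 9.81) = 4.8231 s.
Horizontal motion is uniform at 76.98 m/s, so x = 76.98 × 4.8231 = 371.3 m.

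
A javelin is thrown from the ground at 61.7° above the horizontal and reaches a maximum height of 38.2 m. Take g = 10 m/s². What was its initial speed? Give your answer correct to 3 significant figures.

At maximum height v_y = 0, so (v₀ sin θ)² = 2 g H.
v₀ sin 61.7° = √(2 × 10 × 38.2) = 27.64 m/s.
v₀ = 27.64 / sin 61.7° = 27.64 / 0.8805 = 31.4 m/s.

31.4 m/s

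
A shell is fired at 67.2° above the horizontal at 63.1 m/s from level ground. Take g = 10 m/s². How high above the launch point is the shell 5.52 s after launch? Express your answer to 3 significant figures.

169 m

v_y0 = 63.1 sin 67.2° = 58.17 m/s.
y(t) = v_y0 t − ½ g t² = 58.17×5.52 − 5.000×5.52² = 169 m.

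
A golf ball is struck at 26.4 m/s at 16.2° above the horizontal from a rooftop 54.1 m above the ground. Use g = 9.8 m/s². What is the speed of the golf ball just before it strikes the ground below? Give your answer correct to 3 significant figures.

v_x = 26.4 cos 16.2° = 25.35 m/s is unchanged throughout.
For the vertical component, v_y² = v_y0² + 2 g h = (7.365)² + 2×9.8×54.1 = 1115, so |v_y| = 33.39 m/s.
Impact speed = √(v_x² + v_y²) = √(642.6 + 1115) = 41.9 m/s.

41.9 m/s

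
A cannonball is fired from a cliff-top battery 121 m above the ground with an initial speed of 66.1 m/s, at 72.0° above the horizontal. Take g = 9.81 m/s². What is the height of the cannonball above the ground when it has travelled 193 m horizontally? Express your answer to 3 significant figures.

277 m

v_x = 66.1 cos 72.0° = 20.43 m/s, v_y0 = 66.1 sin 72.0° = 62.86 m/s.
Time to reach x = 193 m: t = x / v_x = 193 / 20.43 = 9.447 s.
y = 121 + v_y0 t − ½ g t² = 121 + 62.86×9.447 − 4.905×9.447² = 277 m.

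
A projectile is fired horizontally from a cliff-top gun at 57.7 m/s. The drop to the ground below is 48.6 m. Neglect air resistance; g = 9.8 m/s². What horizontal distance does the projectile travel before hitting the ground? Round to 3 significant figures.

Initial vertical velocity is zero, so the fall time comes from h = ½ g t²: t = √(2 × 48.6 / 9.8) = 3.149 s.
Horizontal motion is uniform at 57.7 m/s, so x = 57.7 × 3.149 = 182 m.

182 m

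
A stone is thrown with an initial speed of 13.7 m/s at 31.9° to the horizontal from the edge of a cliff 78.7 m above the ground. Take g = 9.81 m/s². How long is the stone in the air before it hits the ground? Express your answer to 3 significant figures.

Vertical component: v_y = 13.7 sin 31.9° = 7.240 m/s.
Taking up as positive with launch at y = 78.7 m, landing at y = 0: 0 = 78.7 + 7.240 t − ½(9.81) t².
Solving 4.905 t² − 7.240 t − 78.7 = 0 gives t = [7.240 + √(7.240² + 4·4.905·78.7)] / 9.810 = 4.81 s.

4.81 s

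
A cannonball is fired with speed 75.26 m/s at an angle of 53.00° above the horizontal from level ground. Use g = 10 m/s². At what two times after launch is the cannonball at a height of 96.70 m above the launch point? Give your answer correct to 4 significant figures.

1.913 s and 10.11 s

v_y0 = 75.26 sin 53.00° = 60.105 m/s.
Set y = v_y0 t − ½ g t² = 96.70: 5.000 t² − 60.105 t + 96.70 = 0.
t = [60.105 ± √(3612.6 − 1934.0)] / 10 = (60.105 ± 40.971) / 10, giving t = 1.913 s or t = 10.11 s.
So the cannonball is at 96.70 m at t = 1.913 s (rising) and t = 10.11 s (falling).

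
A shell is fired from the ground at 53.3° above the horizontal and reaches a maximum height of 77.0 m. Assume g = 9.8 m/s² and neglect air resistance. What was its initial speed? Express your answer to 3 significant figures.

At maximum height v_y = 0, so (v₀ sin θ)² = 2 g H.
v₀ sin 53.3° = √(2 × 9.8 × 77.0) = 38.85 m/s.
v₀ = 38.85 / sin 53.3° = 38.85 / 0.8018 = 48.5 m/s.

48.5 m/s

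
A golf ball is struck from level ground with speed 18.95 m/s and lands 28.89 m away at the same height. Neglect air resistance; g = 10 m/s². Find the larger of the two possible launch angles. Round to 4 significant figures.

63.22°

Level-ground range: R = v₀² sin(2θ)/g ⇒ sin 2θ = R g / v₀² = 28.89×10/18.95² = 0.8045.
2θ = arcsin(0.8045) = 53.562° or 180° − 53.562° = 126.438°.
So θ = 26.78° or θ = 63.22°.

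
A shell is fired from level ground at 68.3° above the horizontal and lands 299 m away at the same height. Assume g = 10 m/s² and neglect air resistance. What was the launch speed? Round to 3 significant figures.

66.0 m/s

On level ground, R = v₀² sin(2θ) / g, so v₀ = √(R g / sin 2θ).
sin(2 × 68.3°) = 0.6871.
v₀ = √(299 × 10 / 0.6871) = √4352 = 66.0 m/s.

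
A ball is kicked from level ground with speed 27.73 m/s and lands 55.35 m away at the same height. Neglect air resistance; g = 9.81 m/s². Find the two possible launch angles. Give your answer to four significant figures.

Level-ground range: R = v₀² sin(2θ)/g ⇒ sin 2θ = R g / v₀² = 55.35×9.81/27.73² = 0.7061.
2θ = arcsin(0.7061) = 44.918° or 180° − 44.918° = 135.082°.
So θ = 22.46° or θ = 67.54°.

22.46° and 67.54°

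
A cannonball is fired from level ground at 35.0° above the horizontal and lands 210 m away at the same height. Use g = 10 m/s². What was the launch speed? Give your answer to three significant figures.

47.3 m/s

On level ground, R = v₀² sin(2θ) / g, so v₀ = √(R g / sin 2θ).
sin(2 × 35.0°) = 0.9397.
v₀ = √(210 × 10 / 0.9397) = √2235 = 47.3 m/s.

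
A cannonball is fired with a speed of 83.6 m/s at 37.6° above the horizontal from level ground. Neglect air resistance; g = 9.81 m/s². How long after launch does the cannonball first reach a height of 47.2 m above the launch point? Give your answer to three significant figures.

v_y0 = 83.6 sin 37.6° = 51.01 m/s.
Set y = v_y0 t − ½ g t² = 47.2: 4.905 t² − 51.01 t + 47.2 = 0.
t = [51.01 ± √(2602 − 926.1)] / 9.81 = (51.01 ± 40.94) / 9.81, giving t = 1.03 s or t = 9.37 s.
The cannonball is on the way up at the first time, so t = 1.03 s.

1.03 s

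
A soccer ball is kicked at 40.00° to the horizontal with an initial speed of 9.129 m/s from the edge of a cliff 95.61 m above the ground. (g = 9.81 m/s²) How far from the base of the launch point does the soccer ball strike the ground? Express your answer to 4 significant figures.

Components: v_x = 9.129 cos 40.00° = 6.9932 m/s, v_y = 9.129 sin 40.00° = 5.8680 m/s.
Vertical: 0 = 95.61 + 5.8680 t − ½(9.81) t² ⇒ 4.905 t² − 5.8680 t − 95.61 = 0.
t = [5.8680 + √(34.433 + 1875.9)] / 9.810 = 5.0536 s.
Horizontal: R = v_x · t = 6.9932 × 5.0536 = 35.34 m.

35.34 m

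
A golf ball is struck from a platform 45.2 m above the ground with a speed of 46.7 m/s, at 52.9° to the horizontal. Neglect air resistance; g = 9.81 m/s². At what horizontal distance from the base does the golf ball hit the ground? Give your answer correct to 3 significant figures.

244 m

Components: v_x = 46.7 cos 52.9° = 28.17 m/s, v_y = 46.7 sin 52.9° = 37.25 m/s.
Vertical: 0 = 45.2 + 37.25 t − ½(9.81) t² ⇒ 4.905 t² − 37.25 t − 45.2 = 0.
t = [37.25 + √(1388 + 886.8)] / 9.810 = 8.659 s.
Horizontal: R = v_x · t = 28.17 × 8.659 = 244 m.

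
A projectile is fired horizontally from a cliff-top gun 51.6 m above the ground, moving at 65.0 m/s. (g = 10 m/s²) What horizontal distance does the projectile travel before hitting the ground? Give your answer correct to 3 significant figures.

209 m

Initial vertical velocity is zero, so the fall time comes from h = ½ g t²: t = √(2 × 51.6 / 10) = 3.212 s.
Horizontal motion is uniform at 65.0 m/s, so x = 65.0 × 3.212 = 209 m.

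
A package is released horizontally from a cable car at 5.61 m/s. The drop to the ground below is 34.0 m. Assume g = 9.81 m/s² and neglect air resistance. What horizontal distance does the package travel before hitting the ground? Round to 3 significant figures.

14.8 m

Initial vertical velocity is zero, so the fall time comes from h = ½ g t²: t = √(2 × 34.0 / 9.81) = 2.633 s.
Horizontal motion is uniform at 5.61 m/s, so x = 5.61 × 2.633 = 14.8 m.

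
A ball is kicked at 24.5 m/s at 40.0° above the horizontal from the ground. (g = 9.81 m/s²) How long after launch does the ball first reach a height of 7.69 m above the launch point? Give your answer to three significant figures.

0.601 s

v_y0 = 24.5 sin 40.0° = 15.75 m/s.
Set y = v_y0 t − ½ g t² = 7.69: 4.905 t² − 15.75 t + 7.69 = 0.
t = [15.75 ± √(248.1 − 150.9)] / 9.81 = (15.75 ± 9.859) / 9.81, giving t = 0.601 s or t = 2.61 s.
The ball is on the way up at the first time, so t = 0.601 s.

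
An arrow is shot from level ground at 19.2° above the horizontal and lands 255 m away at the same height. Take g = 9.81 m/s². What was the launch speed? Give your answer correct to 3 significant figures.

On level ground, R = v₀² sin(2θ) / g, so v₀ = √(R g / sin 2θ).
sin(2 × 19.2°) = 0.6211.
v₀ = √(255 × 9.81 / 0.6211) = √4028 = 63.5 m/s.

63.5 m/s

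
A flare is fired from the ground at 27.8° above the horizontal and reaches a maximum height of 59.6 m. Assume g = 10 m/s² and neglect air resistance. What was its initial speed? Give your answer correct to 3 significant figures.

At maximum height v_y = 0, so (v₀ sin θ)² = 2 g H.
v₀ sin 27.8° = √(2 × 10 × 59.6) = 34.53 m/s.
v₀ = 34.53 / sin 27.8° = 34.53 / 0.4664 = 74.0 m/s.

74.0 m/s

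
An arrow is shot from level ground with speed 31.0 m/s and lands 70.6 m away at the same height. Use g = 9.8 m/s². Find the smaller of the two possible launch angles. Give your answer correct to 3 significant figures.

23.0°

Level-ground range: R = v₀² sin(2θ)/g ⇒ sin 2θ = R g / v₀² = 70.6×9.8/31.0² = 0.7200.
2θ = arcsin(0.7200) = 46.05° or 180° − 46.05° = 133.95°.
So θ = 23.0° or θ = 67.0°.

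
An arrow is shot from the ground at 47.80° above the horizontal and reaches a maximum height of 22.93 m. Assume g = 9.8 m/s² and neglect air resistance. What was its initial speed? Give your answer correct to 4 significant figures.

At maximum height v_y = 0, so (v₀ sin θ)² = 2 g H.
v₀ sin 47.80° = √(2 × 9.8 × 22.93) = 21.200 m/s.
v₀ = 21.200 / sin 47.80° = 21.200 / 0.7408 = 28.62 m/s.

28.62 m/s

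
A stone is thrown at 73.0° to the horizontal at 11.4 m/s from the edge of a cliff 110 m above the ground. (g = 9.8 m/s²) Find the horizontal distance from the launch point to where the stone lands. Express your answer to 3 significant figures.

Components: v_x = 11.4 cos 73.0° = 3.333 m/s, v_y = 11.4 sin 73.0° = 10.90 m/s.
Vertical: 0 = 110 + 10.90 t − ½(9.8) t² ⇒ 4.900 t² − 10.90 t − 110 = 0.
t = [10.90 + √(118.8 + 2156)] / 9.800 = 5.979 s.
Horizontal: R = v_x · t = 3.333 × 5.979 = 19.9 m.

19.9 m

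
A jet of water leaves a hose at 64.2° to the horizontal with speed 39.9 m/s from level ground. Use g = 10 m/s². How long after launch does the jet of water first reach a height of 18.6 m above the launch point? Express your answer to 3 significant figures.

0.562 s

v_y0 = 39.9 sin 64.2° = 35.92 m/s.
Set y = v_y0 t − ½ g t² = 18.6: 5.000 t² − 35.92 t + 18.6 = 0.
t = [35.92 ± √(1290 − 372.0)] / 10 = (35.92 ± 30.30) / 10, giving t = 0.562 s or t = 6.62 s.
The jet of water is on the way up at the first time, so t = 0.562 s.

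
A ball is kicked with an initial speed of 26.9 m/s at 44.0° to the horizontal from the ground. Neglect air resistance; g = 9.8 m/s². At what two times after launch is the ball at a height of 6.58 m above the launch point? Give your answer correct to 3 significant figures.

v_y0 = 26.9 sin 44.0° = 18.69 m/s.
Set y = v_y0 t − ½ g t² = 6.58: 4.900 t² − 18.69 t + 6.58 = 0.
t = [18.69 ± √(349.3 − 129.0)] / 9.8 = (18.69 ± 14.84) / 9.8, giving t = 0.393 s or t = 3.42 s.
So the ball is at 6.58 m at t = 0.393 s (rising) and t = 3.42 s (falling).

0.393 s and 3.42 s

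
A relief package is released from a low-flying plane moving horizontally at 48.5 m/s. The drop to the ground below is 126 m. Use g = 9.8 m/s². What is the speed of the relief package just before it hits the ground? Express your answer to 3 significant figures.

Fall time: t = √(2 × 126 / 9.8) = 5.071 s.
At impact: v_x = 48.5 m/s (unchanged), v_y = g t = 9.8 × 5.071 = 49.70 m/s.
Speed = √(v_x² + v_y²) = √(2352 + 2470) = 69.4 m/s.

69.4 m/s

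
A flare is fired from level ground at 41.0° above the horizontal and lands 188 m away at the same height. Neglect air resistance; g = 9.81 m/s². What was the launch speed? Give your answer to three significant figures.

On level ground, R = v₀² sin(2θ) / g, so v₀ = √(R g / sin 2θ).
sin(2 × 41.0°) = 0.9903.
v₀ = √(188 × 9.81 / 0.9903) = √1862 = 43.2 m/s.

43.2 m/s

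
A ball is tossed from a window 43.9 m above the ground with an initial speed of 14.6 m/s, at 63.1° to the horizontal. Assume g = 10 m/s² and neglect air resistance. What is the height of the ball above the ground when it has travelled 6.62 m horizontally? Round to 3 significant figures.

51.9 m

v_x = 14.6 cos 63.1° = 6.606 m/s, v_y0 = 14.6 sin 63.1° = 13.02 m/s.
Time to reach x = 6.62 m: t = x / v_x = 6.62 / 6.606 = 1.002 s.
y = 43.9 + v_y0 t − ½ g t² = 43.9 + 13.02×1.002 − 5.000×1.002² = 51.9 m.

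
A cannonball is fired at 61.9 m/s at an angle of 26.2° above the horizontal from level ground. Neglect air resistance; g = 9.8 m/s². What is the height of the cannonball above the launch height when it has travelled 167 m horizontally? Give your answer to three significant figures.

37.9 m

v_x = 61.9 cos 26.2° = 55.54 m/s, v_y0 = 61.9 sin 26.2° = 27.33 m/s.
Time to reach x = 167 m: t = x / v_x = 167 / 55.54 = 3.007 s.
y = v_y0 t − ½ g t² = 27.33×3.007 − 4.900×3.007² = 37.9 m.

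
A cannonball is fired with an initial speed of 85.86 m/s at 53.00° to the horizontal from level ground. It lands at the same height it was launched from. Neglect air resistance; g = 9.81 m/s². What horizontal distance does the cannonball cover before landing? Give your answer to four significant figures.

722.4 m

Components: v_x = 85.86 cos 53.00° = 51.672 m/s, v_y = 85.86 sin 53.00° = 68.571 m/s.
Time of flight (same landing height): t = 2 v_y / g = 2 × 68.571 / 9.81 = 13.980 s.
Range: R = v_x · t = 51.672 × 13.980 = 722.4 m.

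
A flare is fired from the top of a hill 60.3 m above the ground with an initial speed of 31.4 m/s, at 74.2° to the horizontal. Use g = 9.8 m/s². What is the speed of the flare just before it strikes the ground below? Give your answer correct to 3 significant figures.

v_x = 31.4 cos 74.2° = 8.550 m/s is unchanged throughout.
For the vertical component, v_y² = v_y0² + 2 g h = (30.21)² + 2×9.8×60.3 = 2095, so |v_y| = 45.77 m/s.
Impact speed = √(v_x² + v_y²) = √(73.10 + 2095) = 46.6 m/s.

46.6 m/s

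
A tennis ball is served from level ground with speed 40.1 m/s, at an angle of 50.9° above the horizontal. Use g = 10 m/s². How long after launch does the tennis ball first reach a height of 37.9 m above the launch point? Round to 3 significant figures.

1.66 s

v_y0 = 40.1 sin 50.9° = 31.12 m/s.
Set y = v_y0 t − ½ g t² = 37.9: 5.000 t² − 31.12 t + 37.9 = 0.
t = [31.12 ± √(968.5 − 758.0)] / 10 = (31.12 ± 14.51) / 10, giving t = 1.66 s or t = 4.56 s.
The tennis ball is on the way up at the first time, so t = 1.66 s.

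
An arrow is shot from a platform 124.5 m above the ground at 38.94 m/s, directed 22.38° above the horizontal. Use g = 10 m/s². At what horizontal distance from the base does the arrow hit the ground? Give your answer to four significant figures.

240.8 m

Components: v_x = 38.94 cos 22.38° = 36.007 m/s, v_y = 38.94 sin 22.38° = 14.826 m/s.
Vertical: 0 = 124.5 + 14.826 t − ½(10) t² ⇒ 5.000 t² − 14.826 t − 124.5 = 0.
t = [14.826 + √(219.81 + 2490.0)] / 10.00 = 6.6882 s.
Horizontal: R = v_x · t = 36.007 × 6.6882 = 240.8 m.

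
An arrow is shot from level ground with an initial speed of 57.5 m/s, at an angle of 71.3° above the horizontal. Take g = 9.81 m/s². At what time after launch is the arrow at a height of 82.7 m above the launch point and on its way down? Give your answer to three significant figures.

9.29 s

v_y0 = 57.5 sin 71.3° = 54.46 m/s.
Set y = v_y0 t − ½ g t² = 82.7: 4.905 t² − 54.46 t + 82.7 = 0.
t = [54.46 ± √(2966 − 1623)] / 9.81 = (54.46 ± 36.65) / 9.81, giving t = 1.82 s or t = 9.29 s.
On the way down corresponds to the larger root: t = 9.29 s.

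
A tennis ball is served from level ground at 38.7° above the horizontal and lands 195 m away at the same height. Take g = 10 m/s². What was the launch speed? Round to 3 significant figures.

44.7 m/s

On level ground, R = v₀² sin(2θ) / g, so v₀ = √(R g / sin 2θ).
sin(2 × 38.7°) = 0.9759.
v₀ = √(195 × 10 / 0.9759) = √1998 = 44.7 m/s.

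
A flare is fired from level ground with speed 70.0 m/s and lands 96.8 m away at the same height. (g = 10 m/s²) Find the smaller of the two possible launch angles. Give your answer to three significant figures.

Level-ground range: R = v₀² sin(2θ)/g ⇒ sin 2θ = R g / v₀² = 96.8×10/70.0² = 0.1976.
2θ = arcsin(0.1976) = 11.40° or 180° − 11.40° = 168.60°.
So θ = 5.70° or θ = 84.3°.

5.70°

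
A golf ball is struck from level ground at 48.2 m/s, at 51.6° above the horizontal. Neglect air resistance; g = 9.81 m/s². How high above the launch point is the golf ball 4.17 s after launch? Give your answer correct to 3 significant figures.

72.2 m

v_y0 = 48.2 sin 51.6° = 37.77 m/s.
y(t) = v_y0 t − ½ g t² = 37.77×4.17 − 4.905×4.17² = 72.2 m.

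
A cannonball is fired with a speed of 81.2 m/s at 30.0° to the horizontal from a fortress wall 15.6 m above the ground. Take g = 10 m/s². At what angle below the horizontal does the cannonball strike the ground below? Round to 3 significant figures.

v_x = 81.2 cos 30.0° = 70.32 m/s.
At impact |v_y| = √(v_y0² + 2 g h) = √(40.60² + 2×10×15.6) = 44.28 m/s.
Angle below horizontal = arctan(|v_y| / v_x) = arctan(44.28 / 70.32) = 32.2°.

32.2°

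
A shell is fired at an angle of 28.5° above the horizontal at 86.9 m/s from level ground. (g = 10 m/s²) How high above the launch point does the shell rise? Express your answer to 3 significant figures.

Vertical component of launch velocity: v_y = 86.9 sin 28.5° = 41.47 m/s.
At the highest point the vertical velocity is zero, so v_y² = 2 g h_max.
h_max = (41.47)² / (2 × 10) = 1720 / 20.00 = 86.0 m.

86.0 m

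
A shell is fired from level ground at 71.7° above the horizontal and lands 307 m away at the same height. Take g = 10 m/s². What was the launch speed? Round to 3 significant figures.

On level ground, R = v₀² sin(2θ) / g, so v₀ = √(R g / sin 2θ).
sin(2 × 71.7°) = 0.5962.
v₀ = √(307 × 10 / 0.5962) = √5149 = 71.8 m/s.

71.8 m/s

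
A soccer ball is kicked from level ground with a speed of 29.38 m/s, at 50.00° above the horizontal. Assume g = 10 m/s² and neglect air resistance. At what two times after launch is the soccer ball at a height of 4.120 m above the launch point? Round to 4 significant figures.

0.1912 s and 4.310 s

v_y0 = 29.38 sin 50.00° = 22.506 m/s.
Set y = v_y0 t − ½ g t² = 4.120: 5.000 t² − 22.506 t + 4.120 = 0.
t = [22.506 ± √(506.52 − 82.400)] / 10 = (22.506 ± 20.594) / 10, giving t = 0.1912 s or t = 4.310 s.
So the soccer ball is at 4.120 m at t = 0.1912 s (rising) and t = 4.310 s (falling).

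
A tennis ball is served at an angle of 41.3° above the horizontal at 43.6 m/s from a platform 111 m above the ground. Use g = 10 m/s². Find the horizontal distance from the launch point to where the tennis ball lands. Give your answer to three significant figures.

Components: v_x = 43.6 cos 41.3° = 32.76 m/s, v_y = 43.6 sin 41.3° = 28.78 m/s.
Vertical: 0 = 111 + 28.78 t − ½(10) t² ⇒ 5.000 t² − 28.78 t − 111 = 0.
t = [28.78 + √(828.3 + 2220)] / 10.00 = 8.399 s.
Horizontal: R = v_x · t = 32.76 × 8.399 = 275 m.

275 m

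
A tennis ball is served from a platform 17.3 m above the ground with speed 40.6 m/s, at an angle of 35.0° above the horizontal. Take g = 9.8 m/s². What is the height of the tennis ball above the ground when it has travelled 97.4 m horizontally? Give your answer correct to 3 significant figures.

v_x = 40.6 cos 35.0° = 33.26 m/s, v_y0 = 40.6 sin 35.0° = 23.29 m/s.
Time to reach x = 97.4 m: t = x / v_x = 97.4 / 33.26 = 2.928 s.
y = 17.3 + v_y0 t − ½ g t² = 17.3 + 23.29×2.928 − 4.900×2.928² = 43.5 m.

43.5 m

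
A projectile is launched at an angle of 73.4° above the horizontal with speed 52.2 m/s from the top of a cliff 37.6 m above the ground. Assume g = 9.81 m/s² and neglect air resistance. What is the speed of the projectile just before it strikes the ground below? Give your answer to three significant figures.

58.8 m/s

v_x = 52.2 cos 73.4° = 14.91 m/s is unchanged throughout.
For the vertical component, v_y² = v_y0² + 2 g h = (50.02)² + 2×9.81×37.6 = 3240, so |v_y| = 56.92 m/s.
Impact speed = √(v_x² + v_y²) = √(222.3 + 3240) = 58.8 m/s.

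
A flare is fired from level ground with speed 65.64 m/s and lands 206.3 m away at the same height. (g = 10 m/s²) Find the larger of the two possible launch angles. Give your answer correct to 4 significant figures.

75.70°

Level-ground range: R = v₀² sin(2θ)/g ⇒ sin 2θ = R g / v₀² = 206.3×10/65.64² = 0.4788.
2θ = arcsin(0.4788) = 28.607° or 180° − 28.607° = 151.393°.
So θ = 14.30° or θ = 75.70°.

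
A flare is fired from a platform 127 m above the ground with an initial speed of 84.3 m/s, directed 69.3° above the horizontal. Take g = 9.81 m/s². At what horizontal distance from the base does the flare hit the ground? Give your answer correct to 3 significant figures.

523 m

Components: v_x = 84.3 cos 69.3° = 29.80 m/s, v_y = 84.3 sin 69.3° = 78.86 m/s.
Vertical: 0 = 127 + 78.86 t − ½(9.81) t² ⇒ 4.905 t² − 78.86 t − 127 = 0.
t = [78.86 + √(6219 + 2492)] / 9.810 = 17.55 s.
Horizontal: R = v_x · t = 29.80 × 17.55 = 523 m.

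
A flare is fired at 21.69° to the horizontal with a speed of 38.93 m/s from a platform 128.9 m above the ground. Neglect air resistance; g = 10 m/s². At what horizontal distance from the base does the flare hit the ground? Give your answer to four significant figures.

Components: v_x = 38.93 cos 21.69° = 36.174 m/s, v_y = 38.93 sin 21.69° = 14.388 m/s.
Vertical: 0 = 128.9 + 14.388 t − ½(10) t² ⇒ 5.000 t² − 14.388 t − 128.9 = 0.
t = [14.388 + √(207.01 + 2578.0)] / 10.00 = 6.7161 s.
Horizontal: R = v_x · t = 36.174 × 6.7161 = 242.9 m.

242.9 m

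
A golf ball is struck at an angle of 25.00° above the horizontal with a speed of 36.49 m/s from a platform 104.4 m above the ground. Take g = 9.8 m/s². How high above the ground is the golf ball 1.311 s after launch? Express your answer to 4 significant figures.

116.2 m

v_y0 = 36.49 sin 25.00° = 15.421 m/s.
y(t) = 104.4 + v_y0 t − ½ g t² = 104.4 + 15.421×1.311 − ½×9.8×1.311² = 116.2 m.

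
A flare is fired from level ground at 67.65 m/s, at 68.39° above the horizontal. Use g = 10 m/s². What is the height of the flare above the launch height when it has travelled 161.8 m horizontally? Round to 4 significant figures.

197.6 m

v_x = 67.65 cos 68.39° = 24.915 m/s, v_y0 = 67.65 sin 68.39° = 62.895 m/s.
Time to reach x = 161.8 m: t = x / v_x = 161.8 / 24.915 = 6.4941 s.
y = v_y0 t − ½ g t² = 62.895×6.4941 − 5.000×6.4941² = 197.6 m.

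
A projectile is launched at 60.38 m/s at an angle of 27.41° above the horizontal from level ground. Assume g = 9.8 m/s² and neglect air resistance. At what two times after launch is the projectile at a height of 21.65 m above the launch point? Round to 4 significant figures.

0.9320 s and 4.741 s

v_y0 = 60.38 sin 27.41° = 27.796 m/s.
Set y = v_y0 t − ½ g t² = 21.65: 4.900 t² − 27.796 t + 21.65 = 0.
t = [27.796 ± √(772.62 − 424.34)] / 9.8 = (27.796 ± 18.662) / 9.8, giving t = 0.9320 s or t = 4.741 s.
So the projectile is at 21.65 m at t = 0.9320 s (rising) and t = 4.741 s (falling).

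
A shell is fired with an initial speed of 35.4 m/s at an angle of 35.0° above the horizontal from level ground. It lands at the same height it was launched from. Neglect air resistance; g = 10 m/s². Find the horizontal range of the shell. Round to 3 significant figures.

118 m

Components: v_x = 35.4 cos 35.0° = 29.00 m/s, v_y = 35.4 sin 35.0° = 20.30 m/s.
Time of flight (same landing height): t = 2 v_y / g = 2 × 20.30 / 10 = 4.060 s.
Range: R = v_x · t = 29.00 × 4.060 = 118 m.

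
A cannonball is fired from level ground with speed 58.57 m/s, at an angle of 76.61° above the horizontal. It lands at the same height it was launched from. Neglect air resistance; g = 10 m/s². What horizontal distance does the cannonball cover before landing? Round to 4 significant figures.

Components: v_x = 58.57 cos 76.61° = 13.564 m/s, v_y = 58.57 sin 76.61° = 56.978 m/s.
Time of flight (same landing height): t = 2 v_y / g = 2 × 56.978 / 10 = 11.396 s.
Range: R = v_x · t = 13.564 × 11.396 = 154.6 m.

154.6 m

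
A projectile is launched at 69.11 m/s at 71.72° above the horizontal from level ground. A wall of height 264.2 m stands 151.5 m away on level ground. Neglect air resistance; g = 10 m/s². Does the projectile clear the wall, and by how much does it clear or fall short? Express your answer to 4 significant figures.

v_x = 69.11 cos 71.72° = 21.677 m/s; v_y0 = 69.11 sin 71.72° = 65.622 m/s.
Time to reach the wall: t = 151.5 / 21.677 = 6.9890 s.
Height at that point: y = 65.622×6.9890 − 5.000×6.9890² = 214.40 m.
That is 264.2 − 214.40 = 49.80 m below the top of the wall, so the projectile does not clear it.

No — it falls 49.80 m short of clearing the wall.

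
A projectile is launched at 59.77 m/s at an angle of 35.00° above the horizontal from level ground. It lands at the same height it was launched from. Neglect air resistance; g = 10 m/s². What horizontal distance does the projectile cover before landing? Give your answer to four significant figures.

335.7 m

For level ground, R = v₀² sin(2θ) / g.
sin(2 × 35.00°) = sin 70.000° = 0.9397.
R = (59.77)² × 0.9397 / 10 = 335.7 m.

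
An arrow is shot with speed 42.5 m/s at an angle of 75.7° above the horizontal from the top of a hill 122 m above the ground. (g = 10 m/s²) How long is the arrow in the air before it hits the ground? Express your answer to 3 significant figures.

10.5 s

Vertical component: v_y = 42.5 sin 75.7° = 41.18 m/s.
Taking up as positive with launch at y = 122 m, landing at y = 0: 0 = 122 + 41.18 t − ½(10) t².
Solving 5.000 t² − 41.18 t − 122 = 0 gives t = [41.18 + √(41.18² + 4·5.000·122)] / 10.00 = 10.5 s.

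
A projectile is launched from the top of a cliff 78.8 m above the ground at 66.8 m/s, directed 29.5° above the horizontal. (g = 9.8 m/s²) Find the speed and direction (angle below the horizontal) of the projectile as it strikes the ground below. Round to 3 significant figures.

v_x = 66.8 cos 29.5° = 58.14 m/s (constant).
|v_y| at impact = √((32.89)² + 2×9.8×78.8) = 51.25 m/s.
Speed = √(58.14² + 51.25²) = 77.5 m/s; angle = arctan(51.25/58.14) = 41.4° below horizontal.

77.5 m/s at 41.4° below the horizontal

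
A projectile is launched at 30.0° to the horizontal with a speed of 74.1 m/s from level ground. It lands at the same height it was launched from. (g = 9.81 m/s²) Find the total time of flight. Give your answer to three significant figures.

Vertical component: v_y = 74.1 sin 30.0° = 37.05 m/s.
For a projectile landing at launch height, time of flight is t = 2 v_y / g = 2 × 37.05 / 9.81 = 7.55 s.

7.55 s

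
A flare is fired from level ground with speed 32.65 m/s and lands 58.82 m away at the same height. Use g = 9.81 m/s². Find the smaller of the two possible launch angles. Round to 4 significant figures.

Level-ground range: R = v₀² sin(2θ)/g ⇒ sin 2θ = R g / v₀² = 58.82×9.81/32.65² = 0.5413.
2θ = arcsin(0.5413) = 32.772° or 180° − 32.772° = 147.228°.
So θ = 16.39° or θ = 73.61°.

16.39°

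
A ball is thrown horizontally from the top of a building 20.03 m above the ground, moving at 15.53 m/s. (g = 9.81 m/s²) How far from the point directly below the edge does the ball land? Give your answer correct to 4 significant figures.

31.38 m

Initial vertical velocity is zero, so the fall time comes from h = ½ g t²: t = √(2 × 20.03 / 9.81) = 2.0208 s.
Horizontal motion is uniform at 15.53 m/s, so x = 15.53 × 2.0208 = 31.38 m.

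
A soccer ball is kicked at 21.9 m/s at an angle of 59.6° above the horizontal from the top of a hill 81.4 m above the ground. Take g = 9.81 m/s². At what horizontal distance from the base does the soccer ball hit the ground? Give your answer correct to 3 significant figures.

71.3 m

Components: v_x = 21.9 cos 59.6° = 11.08 m/s, v_y = 21.9 sin 59.6° = 18.89 m/s.
Vertical: 0 = 81.4 + 18.89 t − ½(9.81) t² ⇒ 4.905 t² − 18.89 t − 81.4 = 0.
t = [18.89 + √(356.8 + 1597)] / 9.810 = 6.431 s.
Horizontal: R = v_x · t = 11.08 × 6.431 = 71.3 m.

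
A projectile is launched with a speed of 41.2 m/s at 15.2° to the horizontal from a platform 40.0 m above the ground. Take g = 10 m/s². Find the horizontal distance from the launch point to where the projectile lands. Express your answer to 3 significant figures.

163 m

Components: v_x = 41.2 cos 15.2° = 39.76 m/s, v_y = 41.2 sin 15.2° = 10.80 m/s.
Vertical: 0 = 40.0 + 10.80 t − ½(10) t² ⇒ 5.000 t² − 10.80 t − 40.0 = 0.
t = [10.80 + √(116.6 + 800.0)] / 10.00 = 4.108 s.
Horizontal: R = v_x · t = 39.76 × 4.108 = 163 m.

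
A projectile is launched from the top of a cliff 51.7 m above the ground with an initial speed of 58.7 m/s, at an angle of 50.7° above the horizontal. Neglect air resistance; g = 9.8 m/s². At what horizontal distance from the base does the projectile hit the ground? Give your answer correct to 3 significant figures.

Components: v_x = 58.7 cos 50.7° = 37.18 m/s, v_y = 58.7 sin 50.7° = 45.42 m/s.
Vertical: 0 = 51.7 + 45.42 t − ½(9.8) t² ⇒ 4.900 t² − 45.42 t − 51.7 = 0.
t = [45.42 + √(2063 + 1013)] / 9.800 = 10.29 s.
Horizontal: R = v_x · t = 37.18 × 10.29 = 383 m.

383 m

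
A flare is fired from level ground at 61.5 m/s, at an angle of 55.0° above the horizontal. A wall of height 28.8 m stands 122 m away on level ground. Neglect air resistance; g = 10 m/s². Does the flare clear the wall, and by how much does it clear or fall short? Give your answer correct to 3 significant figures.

v_x = 61.5 cos 55.0° = 35.27 m/s; v_y0 = 61.5 sin 55.0° = 50.38 m/s.
Time to reach the wall: t = 122 / 35.27 = 3.459 s.
Height at that point: y = 50.38×3.459 − 5.000×3.459² = 114.4 m.
That is 114.4 − 28.8 = 85.6 m above the top of the wall, so the flare clears it.

Yes — it clears the wall by 85.6 m.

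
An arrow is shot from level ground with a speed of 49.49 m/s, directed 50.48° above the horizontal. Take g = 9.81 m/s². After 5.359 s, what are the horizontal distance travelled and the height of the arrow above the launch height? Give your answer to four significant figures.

x = 168.8 m, y = 63.72 m

v_x = 49.49 cos 50.48° = 31.493 m/s; v_y0 = 49.49 sin 50.48° = 38.177 m/s.
x = v_x t = 31.493 × 5.359 = 168.8 m.
y = v_y0 t − ½ g t² = 38.177×5.359 − 4.905×5.359² = 63.72 m.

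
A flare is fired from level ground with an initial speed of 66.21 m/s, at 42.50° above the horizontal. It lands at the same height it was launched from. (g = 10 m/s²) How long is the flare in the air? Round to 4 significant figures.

Vertical component: v_y = 66.21 sin 42.50° = 44.731 m/s.
For a projectile landing at launch height, time of flight is t = 2 v_y / g = 2 × 44.731 / 10 = 8.946 s.

8.946 s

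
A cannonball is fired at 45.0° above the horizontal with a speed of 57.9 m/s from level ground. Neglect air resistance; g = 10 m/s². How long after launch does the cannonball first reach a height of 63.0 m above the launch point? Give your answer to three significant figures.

v_y0 = 57.9 sin 45.0° = 40.94 m/s.
Set y = v_y0 t − ½ g t² = 63.0: 5.000 t² − 40.94 t + 63.0 = 0.
t = [40.94 ± √(1676 − 1260)] / 10 = (40.94 ± 20.40) / 10, giving t = 2.05 s or t = 6.13 s.
The cannonball is on the way up at the first time, so t = 2.05 s.

2.05 s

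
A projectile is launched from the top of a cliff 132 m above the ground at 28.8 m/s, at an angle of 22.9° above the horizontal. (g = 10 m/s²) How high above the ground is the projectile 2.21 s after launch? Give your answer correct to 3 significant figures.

v_y0 = 28.8 sin 22.9° = 11.21 m/s.
y(t) = 132 + v_y0 t − ½ g t² = 132 + 11.21×2.21 − ½×10×2.21² = 132 m.

132 m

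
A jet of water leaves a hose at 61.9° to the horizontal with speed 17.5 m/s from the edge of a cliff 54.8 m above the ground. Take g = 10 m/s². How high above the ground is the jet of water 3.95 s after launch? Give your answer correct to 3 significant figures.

v_y0 = 17.5 sin 61.9° = 15.44 m/s.
y(t) = 54.8 + v_y0 t − ½ g t² = 54.8 + 15.44×3.95 − ½×10×3.95² = 37.8 m.

37.8 m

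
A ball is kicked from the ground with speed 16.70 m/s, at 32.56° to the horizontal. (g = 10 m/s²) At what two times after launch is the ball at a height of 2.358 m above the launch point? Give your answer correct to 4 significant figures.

0.3190 s and 1.479 s

v_y0 = 16.70 sin 32.56° = 8.9876 m/s.
Set y = v_y0 t − ½ g t² = 2.358: 5.000 t² − 8.9876 t + 2.358 = 0.
t = [8.9876 ± √(80.777 − 47.160)] / 10 = (8.9876 ± 5.7980) / 10, giving t = 0.3190 s or t = 1.479 s.
So the ball is at 2.358 m at t = 0.3190 s (rising) and t = 1.479 s (falling).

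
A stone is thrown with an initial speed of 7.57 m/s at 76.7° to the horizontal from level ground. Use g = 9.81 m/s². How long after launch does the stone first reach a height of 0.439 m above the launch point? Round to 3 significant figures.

0.0622 s

v_y0 = 7.57 sin 76.7° = 7.367 m/s.
Set y = v_y0 t − ½ g t² = 0.439: 4.905 t² − 7.367 t + 0.439 = 0.
t = [7.367 ± √(54.27 − 8.613)] / 9.81 = (7.367 ± 6.757) / 9.81, giving t = 0.0622 s or t = 1.44 s.
The stone is on the way up at the first time, so t = 0.0622 s.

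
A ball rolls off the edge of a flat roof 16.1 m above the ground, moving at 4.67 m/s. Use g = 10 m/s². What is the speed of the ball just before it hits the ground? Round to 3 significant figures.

18.5 m/s

Fall time: t = √(2 × 16.1 / 10) = 1.794 s.
At impact: v_x = 4.67 m/s (unchanged), v_y = g t = 10 × 1.794 = 17.94 m/s.
Speed = √(v_x² + v_y²) = √(21.81 + 321.8) = 18.5 m/s.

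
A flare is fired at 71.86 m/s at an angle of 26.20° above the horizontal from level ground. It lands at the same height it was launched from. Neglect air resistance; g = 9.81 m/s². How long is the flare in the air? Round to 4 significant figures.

6.468 s

Vertical component: v_y = 71.86 sin 26.20° = 31.727 m/s.
For a projectile landing at launch height, time of flight is t = 2 v_y / g = 2 × 31.727 / 9.81 = 6.468 s.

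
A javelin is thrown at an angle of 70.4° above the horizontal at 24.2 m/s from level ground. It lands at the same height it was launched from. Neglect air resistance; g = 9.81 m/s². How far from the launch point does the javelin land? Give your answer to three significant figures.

For level ground, R = v₀² sin(2θ) / g.
sin(2 × 70.4°) = sin 140.8° = 0.6320.
R = (24.2)² × 0.6320 / 9.81 = 37.7 m.

37.7 m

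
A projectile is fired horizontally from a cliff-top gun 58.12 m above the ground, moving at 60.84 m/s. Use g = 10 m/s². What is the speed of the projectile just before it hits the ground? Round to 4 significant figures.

69.74 m/s

Fall time: t = √(2 × 58.12 / 10) = 3.4094 s.
At impact: v_x = 60.84 m/s (unchanged), v_y = g t = 10 × 3.4094 = 34.094 m/s.
Speed = √(v_x² + v_y²) = √(3701.5 + 1162.4) = 69.74 m/s.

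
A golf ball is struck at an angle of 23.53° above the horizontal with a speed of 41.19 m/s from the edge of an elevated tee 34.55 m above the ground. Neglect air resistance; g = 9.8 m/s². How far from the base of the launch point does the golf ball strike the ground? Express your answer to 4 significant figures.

Components: v_x = 41.19 cos 23.53° = 37.765 m/s, v_y = 41.19 sin 23.53° = 16.444 m/s.
Vertical: 0 = 34.55 + 16.444 t − ½(9.8) t² ⇒ 4.900 t² − 16.444 t − 34.55 = 0.
t = [16.444 + √(270.41 + 677.18)] / 9.800 = 4.8191 s.
Horizontal: R = v_x · t = 37.765 × 4.8191 = 182.0 m.

182.0 m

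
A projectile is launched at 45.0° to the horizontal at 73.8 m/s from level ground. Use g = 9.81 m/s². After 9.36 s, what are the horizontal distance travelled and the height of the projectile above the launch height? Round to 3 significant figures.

v_x = 73.8 cos 45.0° = 52.18 m/s; v_y0 = 73.8 sin 45.0° = 52.18 m/s.
x = v_x t = 52.18 × 9.36 = 488 m.
y = v_y0 t − ½ g t² = 52.18×9.36 − 4.905×9.36² = 58.7 m.

x = 488 m, y = 58.7 m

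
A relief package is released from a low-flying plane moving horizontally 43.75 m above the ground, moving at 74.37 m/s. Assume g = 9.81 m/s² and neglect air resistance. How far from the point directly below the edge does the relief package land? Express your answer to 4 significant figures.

222.1 m

Initial vertical velocity is zero, so the fall time comes from h = ½ g t²: t = √(2 × 43.75 / 9.81) = 2.9865 s.
Horizontal motion is uniform at 74.37 m/s, so x = 74.37 × 2.9865 = 222.1 m.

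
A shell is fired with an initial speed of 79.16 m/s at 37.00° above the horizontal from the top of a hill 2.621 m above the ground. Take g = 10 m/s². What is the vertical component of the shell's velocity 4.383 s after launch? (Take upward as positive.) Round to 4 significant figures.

Initial vertical component: v_y0 = 79.16 sin 37.00° = 47.640 m/s.
v_y(t) = v_y0 − g t = 47.640 − 10 × 4.383 = 3.810 m/s.

3.810 m/s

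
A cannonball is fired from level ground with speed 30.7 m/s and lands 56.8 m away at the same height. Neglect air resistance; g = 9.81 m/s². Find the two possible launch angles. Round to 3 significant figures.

Level-ground range: R = v₀² sin(2θ)/g ⇒ sin 2θ = R g / v₀² = 56.8×9.81/30.7² = 0.5912.
2θ = arcsin(0.5912) = 36.24° or 180° − 36.24° = 143.76°.
So θ = 18.1° or θ = 71.9°.

18.1° and 71.9°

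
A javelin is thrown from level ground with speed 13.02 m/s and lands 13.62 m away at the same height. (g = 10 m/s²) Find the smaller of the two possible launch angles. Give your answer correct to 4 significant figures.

26.73°

Level-ground range: R = v₀² sin(2θ)/g ⇒ sin 2θ = R g / v₀² = 13.62×10/13.02² = 0.8034.
2θ = arcsin(0.8034) = 53.456° or 180° − 53.456° = 126.544°.
So θ = 26.73° or θ = 63.27°.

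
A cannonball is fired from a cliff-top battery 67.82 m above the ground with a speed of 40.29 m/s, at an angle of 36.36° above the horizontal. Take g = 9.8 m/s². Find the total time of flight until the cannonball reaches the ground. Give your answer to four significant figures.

6.885 s

Vertical component: v_y = 40.29 sin 36.36° = 23.886 m/s.
Taking up as positive with launch at y = 67.82 m, landing at y = 0: 0 = 67.82 + 23.886 t − ½(9.8) t².
Solving 4.900 t² − 23.886 t − 67.82 = 0 gives t = [23.886 + √(23.886² + 4·4.900·67.82)] / 9.800 = 6.885 s.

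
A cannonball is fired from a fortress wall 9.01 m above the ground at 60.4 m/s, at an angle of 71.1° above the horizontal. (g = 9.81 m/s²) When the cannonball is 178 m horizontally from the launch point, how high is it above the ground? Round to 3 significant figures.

123 m

v_x = 60.4 cos 71.1° = 19.56 m/s, v_y0 = 60.4 sin 71.1° = 57.14 m/s.
Time to reach x = 178 m: t = x / v_x = 178 / 19.56 = 9.100 s.
y = 9.01 + v_y0 t − ½ g t² = 9.01 + 57.14×9.100 − 4.905×9.100² = 123 m.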